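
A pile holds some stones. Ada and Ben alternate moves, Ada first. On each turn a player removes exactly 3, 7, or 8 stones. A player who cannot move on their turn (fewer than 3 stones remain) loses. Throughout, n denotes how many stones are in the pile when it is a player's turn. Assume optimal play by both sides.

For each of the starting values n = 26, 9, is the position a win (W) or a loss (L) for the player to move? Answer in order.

Work bottom-up. With no move the player to move loses. Otherwise the position is W if at least one move leads to an L position for the opponent, and L if every move leads to a W.
n=0: no move → L
n=1: no move → L
n=2: no move → L
n=3: can move to 0, which is L ⇒ W
n=4: can move to 1, which is L ⇒ W
n=5: can move to 2, which is L ⇒ W
n=6: the only move is to 3(W), a W ⇒ L
n=7: can move to 0, which is L ⇒ W
n=8: can move to 1, which is L ⇒ W
n=9: can move to 6, which is L ⇒ W
n=10: can move to 2, which is L ⇒ W
n=11: moves to 8(W), 4(W), 3(W); every one is W ⇒ L
n=12: moves to 9(W), 5(W), 4(W); every one is W ⇒ L
n=13: can move to 6, which is L ⇒ W
n=14: can move to 11, which is L ⇒ W
n=15: can move to 12, which is L ⇒ W
n=16: moves to 13(W), 9(W), 8(W); every one is W ⇒ L
n=17: moves to 14(W), 10(W), 9(W); every one is W ⇒ L
n=18: can move to 11, which is L ⇒ W
n=19: can move to 16, which is L ⇒ W
n=20: can move to 17, which is L ⇒ W
n=21: moves to 18(W), 14(W), 13(W); every one is W ⇒ L
n=22: moves to 19(W), 15(W), 14(W); every one is W ⇒ L
n=23: can move to 16, which is L ⇒ W
n=24: can move to 21, which is L ⇒ W
n=25: can move to 22, which is L ⇒ W
n=26: moves to 23(W), 19(W), 18(W); every one is W ⇒ L

26: L, 9: W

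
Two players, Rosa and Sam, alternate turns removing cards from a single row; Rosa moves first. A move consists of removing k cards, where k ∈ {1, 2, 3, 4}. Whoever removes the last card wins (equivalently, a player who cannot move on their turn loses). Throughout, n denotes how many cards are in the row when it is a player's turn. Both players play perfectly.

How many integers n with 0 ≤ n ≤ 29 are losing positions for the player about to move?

6

Compute win/loss labels from the base case upward. A position with no move is L. Any other position is W if it can reach an L in one move, else L.
n=0: no move → L
n=1: W (go to 0, an L position)
n=2: W (go to 0, an L position)
n=3: W (go to 0, an L position)
n=4: W (go to 0, an L position)
n=5: L (options 4(W), 3(W), 2(W), 1(W) are all W)
n=6: W (go to 5, an L position)
n=7: W (go to 5, an L position)
n=8: W (go to 5, an L position)
n=9: W (go to 5, an L position)
n=10: L (options 9(W), 8(W), 7(W), 6(W) are all W)
n=11: W (go to 10, an L position)
n=12: W (go to 10, an L position)
n=13: W (go to 10, an L position)
n=14: W (go to 10, an L position)
n=15: L (options 14(W), 13(W), 12(W), 11(W) are all W)
n=16: W (go to 15, an L position)
n=17: W (go to 15, an L position)
n=18: W (go to 15, an L position)
n=19: W (go to 15, an L position)
n=20: L (options 19(W), 18(W), 17(W), 16(W) are all W)
n=21: W (go to 20, an L position)
n=22: W (go to 20, an L position)
n=23: W (go to 20, an L position)
n=24: W (go to 20, an L position)
n=25: L (options 24(W), 23(W), 22(W), 21(W) are all W)
n=26: W (go to 25, an L position)
n=27: W (go to 25, an L position)
n=28: W (go to 25, an L position)
n=29: W (go to 25, an L position)
L entries with 0 ≤ n ≤ 29: n = 0, 5, 10, 15, 20, 25; that makes 6.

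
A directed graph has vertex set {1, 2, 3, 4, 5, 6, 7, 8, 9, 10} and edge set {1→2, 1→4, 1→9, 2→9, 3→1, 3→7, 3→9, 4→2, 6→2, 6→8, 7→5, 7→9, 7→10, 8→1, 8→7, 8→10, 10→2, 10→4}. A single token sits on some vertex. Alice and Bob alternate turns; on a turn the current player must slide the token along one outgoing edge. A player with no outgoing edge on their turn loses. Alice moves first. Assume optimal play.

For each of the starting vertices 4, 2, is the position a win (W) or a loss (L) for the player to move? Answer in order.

Work bottom-up. With no move the player to move loses. Otherwise the position is W if at least one move leads to an L position for the opponent, and L if every move leads to a W.
Every edge goes from a vertex to one that appears earlier in the order 5, 9, 2, 4, 10, 1, 7, 3, 8, 6, so processing vertices in that order labels each vertex after all of its successors.
5: no outgoing edge → L
9: no outgoing edge → L
2: reaches L-position 9 → W
4: only reaches 2(W), which is W → L
10: reaches L-position 4 → W
1: reaches L-position 4 → W
7: reaches L-position 9 → W
3: reaches L-position 9 → W
8: only reaches 7(W), 1(W), 10(W), all W → L
6: reaches L-position 8 → W

4: L, 2: W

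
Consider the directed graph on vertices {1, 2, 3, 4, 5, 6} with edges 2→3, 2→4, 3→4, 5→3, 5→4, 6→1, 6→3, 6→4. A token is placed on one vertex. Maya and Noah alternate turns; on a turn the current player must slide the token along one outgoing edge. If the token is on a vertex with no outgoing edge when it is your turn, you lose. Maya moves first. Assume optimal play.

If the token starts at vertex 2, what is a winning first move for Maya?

Use the standard recursion: the mover loses at a terminal position; elsewhere, the mover wins exactly when some move hands the opponent an L position.
Every edge goes from a vertex to one that appears earlier in the order 4, 1, 3, 6, 5, 2, so processing vertices in that order labels each vertex after all of its successors.
4: no outgoing edge → L
1: no outgoing edge → L
3: →4(L), so W
6: →1(L), so W
5: →4(L), so W
2: →4(L), so W
From 2, the L positions reachable in one move are: 4.

Move to 4.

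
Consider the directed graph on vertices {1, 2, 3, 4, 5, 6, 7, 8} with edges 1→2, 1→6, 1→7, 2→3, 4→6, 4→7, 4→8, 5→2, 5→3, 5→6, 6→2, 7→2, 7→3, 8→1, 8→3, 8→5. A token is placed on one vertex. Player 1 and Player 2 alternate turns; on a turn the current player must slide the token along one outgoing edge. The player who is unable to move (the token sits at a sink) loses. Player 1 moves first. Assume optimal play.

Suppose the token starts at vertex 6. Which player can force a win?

Positions with no move are L. A position that does have a move is losing for the player to move precisely when every available move leads to a winning position for the opponent. Fill in the labels:
Every edge goes from a vertex to one that appears earlier in the order 3, 2, 6, 5, 7, 1, 8, 4, so processing vertices in that order labels each vertex after all of its successors.
3: no outgoing edge → L
2: reaches L-position 3 → W
6: only reaches 2(W), which is W → L
5: reaches L-position 6 → W
7: reaches L-position 3 → W
1: reaches L-position 6 → W
8: reaches L-position 3 → W
4: reaches L-position 6 → W
Every move from 6 reaches a W position, so the mover loses.

Player 2 wins.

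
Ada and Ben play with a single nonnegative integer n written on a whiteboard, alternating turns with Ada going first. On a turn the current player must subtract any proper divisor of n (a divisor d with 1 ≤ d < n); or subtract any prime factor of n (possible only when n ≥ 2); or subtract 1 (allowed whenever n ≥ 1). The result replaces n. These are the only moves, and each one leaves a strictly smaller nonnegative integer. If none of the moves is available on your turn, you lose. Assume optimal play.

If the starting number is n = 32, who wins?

Classify positions by backward induction: terminal positions (no move available) are L. From any other position, the mover wins iff some move reaches an L.
n=0: no move → L
n=1: reaches L-position 0 → W
n=2: reaches L-position 0 → W
n=3: reaches L-position 0 → W
n=4: only reaches 2(W), 3(W), all W → L
n=5: reaches L-position 0 → W
n=6: reaches L-position 4 → W
n=7: reaches L-position 0 → W
n=8: reaches L-position 4 → W
n=9: only reaches 6(W), 8(W), all W → L
n=10: reaches L-position 9 → W
n=11: reaches L-position 0 → W
n=12: reaches L-position 9 → W
n=13: reaches L-position 0 → W
n=14: only reaches 7(W), 12(W), 13(W), all W → L
n=15: reaches L-position 14 → W
n=16: reaches L-position 14 → W
n=17: reaches L-position 0 → W
n=18: reaches L-position 9 → W
n=19: reaches L-position 0 → W
n=20: only reaches 10(W), 15(W), 16(W), 18(W), 19(W), all W → L
n=21: reaches L-position 14 → W
n=22: reaches L-position 20 → W
n=23: reaches L-position 0 → W
n=24: reaches L-position 20 → W
n=25: reaches L-position 20 → W
n=26: only reaches 13(W), 24(W), 25(W), all W → L
n=27: reaches L-position 26 → W
n=28: reaches L-position 14 → W
n=29: reaches L-position 0 → W
n=30: reaches L-position 20 → W
n=31: reaches L-position 0 → W
n=32: only reaches 16(W), 24(W), 28(W), 30(W), 31(W), all W → L
Every move from 32 reaches a W position, so the mover loses.

Ben wins.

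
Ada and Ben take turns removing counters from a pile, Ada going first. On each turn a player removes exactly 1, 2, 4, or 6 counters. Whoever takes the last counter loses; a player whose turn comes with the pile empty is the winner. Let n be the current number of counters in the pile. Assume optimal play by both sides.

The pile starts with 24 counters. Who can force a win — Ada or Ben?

Label each position W (a win for the player to move) or L (a loss). A position with no legal move is W; any other position is W exactly when some move reaches an L, and L when every move reaches a W.
n=0: no move; the opponent has just taken the last counter and therefore loses → W
n=1: the only move is to 0(W), a W ⇒ L
n=2: can move to 1, which is L ⇒ W
n=3: can move to 1, which is L ⇒ W
n=4: moves to 3(W), 2(W), 0(W); every one is W ⇒ L
n=5: can move to 4, which is L ⇒ W
n=6: can move to 4, which is L ⇒ W
n=7: can move to 1, which is L ⇒ W
n=8: can move to 4, which is L ⇒ W
n=9: moves to 8(W), 7(W), 5(W), 3(W); every one is W ⇒ L
n=10: can move to 9, which is L ⇒ W
n=11: can move to 9, which is L ⇒ W
n=12: moves to 11(W), 10(W), 8(W), 6(W); every one is W ⇒ L
n=13: can move to 12, which is L ⇒ W
n=14: can move to 12, which is L ⇒ W
n=15: can move to 9, which is L ⇒ W
n=16: can move to 12, which is L ⇒ W
n=17: moves to 16(W), 15(W), 13(W), 11(W); every one is W ⇒ L
n=18: can move to 17, which is L ⇒ W
n=19: can move to 17, which is L ⇒ W
n=20: moves to 19(W), 18(W), 16(W), 14(W); every one is W ⇒ L
n=21: can move to 20, which is L ⇒ W
n=22: can move to 20, which is L ⇒ W
n=23: can move to 17, which is L ⇒ W
n=24: can move to 20, which is L ⇒ W
The starting position 24 is W: Ada should remove 4, leaving 20, handing over an L position.

Ada wins.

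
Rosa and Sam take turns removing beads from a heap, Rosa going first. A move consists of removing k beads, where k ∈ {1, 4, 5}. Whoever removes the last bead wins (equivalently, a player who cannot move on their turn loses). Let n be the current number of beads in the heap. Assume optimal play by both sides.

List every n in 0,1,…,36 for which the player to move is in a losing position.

0, 2, 8, 10, 16, 18, 24, 26, 32, 34

Positions with no move are L. A position that does have a move is losing for the player to move precisely when every available move leads to a winning position for the opponent. Fill in the labels:
n=0: no move → L
n=1: can move to 0, which is L ⇒ W
n=2: the only move is to 1(W), a W ⇒ L
n=3: can move to 2, which is L ⇒ W
n=4: can move to 0, which is L ⇒ W
n=5: can move to 0, which is L ⇒ W
n=6: can move to 2, which is L ⇒ W
n=7: can move to 2, which is L ⇒ W
n=8: moves to 7(W), 4(W), 3(W); every one is W ⇒ L
n=9: can move to 8, which is L ⇒ W
n=10: moves to 9(W), 6(W), 5(W); every one is W ⇒ L
n=11: can move to 10, which is L ⇒ W
n=12: can move to 8, which is L ⇒ W
n=13: can move to 8, which is L ⇒ W
n=14: can move to 10, which is L ⇒ W
n=15: can move to 10, which is L ⇒ W
n=16: moves to 15(W), 12(W), 11(W); every one is W ⇒ L
n=17: can move to 16, which is L ⇒ W
n=18: moves to 17(W), 14(W), 13(W); every one is W ⇒ L
n=19: can move to 18, which is L ⇒ W
n=20: can move to 16, which is L ⇒ W
n=21: can move to 16, which is L ⇒ W
n=22: can move to 18, which is L ⇒ W
n=23: can move to 18, which is L ⇒ W
n=24: moves to 23(W), 20(W), 19(W); every one is W ⇒ L
n=25: can move to 24, which is L ⇒ W
n=26: moves to 25(W), 22(W), 21(W); every one is W ⇒ L
n=27: can move to 26, which is L ⇒ W
n=28: can move to 24, which is L ⇒ W
n=29: can move to 24, which is L ⇒ W
n=30: can move to 26, which is L ⇒ W
n=31: can move to 26, which is L ⇒ W
n=32: moves to 31(W), 28(W), 27(W); every one is W ⇒ L
n=33: can move to 32, which is L ⇒ W
n=34: moves to 33(W), 30(W), 29(W); every one is W ⇒ L
n=35: can move to 34, which is L ⇒ W
n=36: can move to 32, which is L ⇒ W
The losing starting values of n are exactly the entries labelled L in this table (10 of them).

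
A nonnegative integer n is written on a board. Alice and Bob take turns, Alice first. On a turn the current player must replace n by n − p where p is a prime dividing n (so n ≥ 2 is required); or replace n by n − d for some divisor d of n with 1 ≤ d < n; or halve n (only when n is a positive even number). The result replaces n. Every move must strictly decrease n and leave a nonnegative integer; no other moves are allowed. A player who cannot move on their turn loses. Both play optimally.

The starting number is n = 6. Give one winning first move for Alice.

Move to 4.

Work bottom-up. With no move the player to move loses. Otherwise the position is W if at least one move leads to an L position for the opponent, and L if every move leads to a W.
n=0: no move → L
n=1: no move → L
n=2: can move to 0, which is L ⇒ W
n=3: can move to 0, which is L ⇒ W
n=4: moves to 2(W), 3(W); every one is W ⇒ L
n=5: can move to 0, which is L ⇒ W
n=6: can move to 4, which is L ⇒ W
From 6, the L positions reachable in one move are: 4.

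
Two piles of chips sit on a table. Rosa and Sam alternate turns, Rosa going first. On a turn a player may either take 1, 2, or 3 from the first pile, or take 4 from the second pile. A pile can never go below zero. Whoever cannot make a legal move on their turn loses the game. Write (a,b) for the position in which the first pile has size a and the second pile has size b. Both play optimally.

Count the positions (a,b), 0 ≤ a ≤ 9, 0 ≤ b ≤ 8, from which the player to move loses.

27

Compute win/loss labels from the base case upward. A position with no move is L. Any other position is W if it can reach an L in one move, else L.
Every move lowers a or b (never raises either), so fill the grid row by row in increasing a, and left to right within a row: each cell's successors are then already labelled.
      b=0  b=1  b=2  b=3  b=4  b=5  b=6  b=7  b=8
a=0:    L    L    L    L    W    W    W    W    L
a=1:    W    W    W    W    L    L    L    L    W
a=2:    W    W    W    W    W    W    W    W    W
a=3:    W    W    W    W    W    W    W    W    W
a=4:    L    L    L    L    W    W    W    W    L
a=5:    W    W    W    W    L    L    L    L    W
a=6:    W    W    W    W    W    W    W    W    W
a=7:    W    W    W    W    W    W    W    W    W
a=8:    L    L    L    L    W    W    W    W    L
a=9:    W    W    W    W    L    L    L    L    W
Cells with no legal move (terminal, hence L): (0,0), (0,1), (0,2), (0,3).
The remaining L cells, each justified by listing all of its moves:
(0,8): →(0,4)(W) only, which is W, so L
(1,4): →(0,4)(W), (1,0)(W) — all W, so L
(1,5): →(0,5)(W), (1,1)(W) — all W, so L
(1,6): →(0,6)(W), (1,2)(W) — all W, so L
(1,7): →(0,7)(W), (1,3)(W) — all W, so L
(4,0): →(3,0)(W), (2,0)(W), (1,0)(W) — all W, so L
(4,1): →(3,1)(W), (2,1)(W), (1,1)(W) — all W, so L
(4,2): →(3,2)(W), (2,2)(W), (1,2)(W) — all W, so L
(4,3): →(3,3)(W), (2,3)(W), (1,3)(W) — all W, so L
(4,8): →(3,8)(W), (2,8)(W), (1,8)(W), (4,4)(W) — all W, so L
(5,4): →(4,4)(W), (3,4)(W), (2,4)(W), (5,0)(W) — all W, so L
(5,5): →(4,5)(W), (3,5)(W), (2,5)(W), (5,1)(W) — all W, so L
(5,6): →(4,6)(W), (3,6)(W), (2,6)(W), (5,2)(W) — all W, so L
(5,7): →(4,7)(W), (3,7)(W), (2,7)(W), (5,3)(W) — all W, so L
(8,0): →(7,0)(W), (6,0)(W), (5,0)(W) — all W, so L
(8,1): →(7,1)(W), (6,1)(W), (5,1)(W) — all W, so L
(8,2): →(7,2)(W), (6,2)(W), (5,2)(W) — all W, so L
(8,3): →(7,3)(W), (6,3)(W), (5,3)(W) — all W, so L
(8,8): →(7,8)(W), (6,8)(W), (5,8)(W), (8,4)(W) — all W, so L
(9,4): →(8,4)(W), (7,4)(W), (6,4)(W), (9,0)(W) — all W, so L
(9,5): →(8,5)(W), (7,5)(W), (6,5)(W), (9,1)(W) — all W, so L
(9,6): →(8,6)(W), (7,6)(W), (6,6)(W), (9,2)(W) — all W, so L
(9,7): →(8,7)(W), (7,7)(W), (6,7)(W), (9,3)(W) — all W, so L
Every other cell has at least one move into one of the L cells above, so it is W.
L cells per row: a=0: 5, a=1: 4, a=2: 0, a=3: 0, a=4: 5, a=5: 4, a=6: 0, a=7: 0, a=8: 5, a=9: 4; total 27.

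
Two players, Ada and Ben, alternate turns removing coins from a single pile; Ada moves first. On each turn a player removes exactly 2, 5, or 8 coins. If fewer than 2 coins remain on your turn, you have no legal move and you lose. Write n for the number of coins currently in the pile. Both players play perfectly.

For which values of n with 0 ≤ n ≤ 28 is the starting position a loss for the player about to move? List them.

0, 1, 4, 7, 10, 11, 14, 17, 20, 21, 24, 27

Positions with no move are L. A position that does have a move is losing for the player to move precisely when every available move leads to a winning position for the opponent. Fill in the labels:
n=0: no move → L
n=1: no move → L
n=2: reaches L-position 0 → W
n=3: reaches L-position 1 → W
n=4: only reaches 2(W), which is W → L
n=5: reaches L-position 0 → W
n=6: reaches L-position 4 → W
n=7: only reaches 5(W), 2(W), all W → L
n=8: reaches L-position 0 → W
n=9: reaches L-position 7 → W
n=10: only reaches 8(W), 5(W), 2(W), all W → L
n=11: only reaches 9(W), 6(W), 3(W), all W → L
n=12: reaches L-position 10 → W
n=13: reaches L-position 11 → W
n=14: only reaches 12(W), 9(W), 6(W), all W → L
n=15: reaches L-position 10 → W
n=16: reaches L-position 14 → W
n=17: only reaches 15(W), 12(W), 9(W), all W → L
n=18: reaches L-position 10 → W
n=19: reaches L-position 17 → W
n=20: only reaches 18(W), 15(W), 12(W), all W → L
n=21: only reaches 19(W), 16(W), 13(W), all W → L
n=22: reaches L-position 20 → W
n=23: reaches L-position 21 → W
n=24: only reaches 22(W), 19(W), 16(W), all W → L
n=25: reaches L-position 20 → W
n=26: reaches L-position 24 → W
n=27: only reaches 25(W), 22(W), 19(W), all W → L
n=28: reaches L-position 20 → W
The losing starting values of n are exactly the entries labelled L in this table (12 of them).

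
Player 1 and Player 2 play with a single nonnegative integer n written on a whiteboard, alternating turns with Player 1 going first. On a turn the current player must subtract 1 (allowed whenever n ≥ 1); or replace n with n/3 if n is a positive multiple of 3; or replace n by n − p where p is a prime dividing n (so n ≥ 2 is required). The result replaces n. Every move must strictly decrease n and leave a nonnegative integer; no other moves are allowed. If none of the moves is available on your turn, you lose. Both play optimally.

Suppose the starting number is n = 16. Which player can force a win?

Player 1 wins.

Build the W/L table. Terminal = L. A non-terminal position is W if it has a move to some L; otherwise it is L.
n=0: no move → L
n=1: →0(L), so W
n=2: →0(L), so W
n=3: →0(L), so W
n=4: →2(W), 3(W) — all W, so L
n=5: →0(L), so W
n=6: →4(L), so W
n=7: →0(L), so W
n=8: →6(W), 7(W) — all W, so L
n=9: →8(L), so W
n=10: →8(L), so W
n=11: →0(L), so W
n=12: →4(L), so W
n=13: →0(L), so W
n=14: →7(W), 12(W), 13(W) — all W, so L
n=15: →14(L), so W
n=16: →14(L), so W
The starting position 16 is W: Player 1 should move to 14, handing over an L position.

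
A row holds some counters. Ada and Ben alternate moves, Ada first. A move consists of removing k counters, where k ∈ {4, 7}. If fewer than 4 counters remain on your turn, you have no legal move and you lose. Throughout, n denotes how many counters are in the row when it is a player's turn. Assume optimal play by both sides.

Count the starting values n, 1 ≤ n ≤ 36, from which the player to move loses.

15

Use the standard recursion: the mover loses at a terminal position; elsewhere, the mover wins exactly when some move hands the opponent an L position.
n=0: no move → L
n=1: no move → L
n=2: no move → L
n=3: no move → L
n=4: reaches L-position 0 → W
n=5: reaches L-position 1 → W
n=6: reaches L-position 2 → W
n=7: reaches L-position 3 → W
n=8: reaches L-position 1 → W
n=9: reaches L-position 2 → W
n=10: reaches L-position 3 → W
n=11: only reaches 7(W), 4(W), all W → L
n=12: only reaches 8(W), 5(W), all W → L
n=13: only reaches 9(W), 6(W), all W → L
n=14: only reaches 10(W), 7(W), all W → L
n=15: reaches L-position 11 → W
n=16: reaches L-position 12 → W
n=17: reaches L-position 13 → W
n=18: reaches L-position 14 → W
n=19: reaches L-position 12 → W
n=20: reaches L-position 13 → W
n=21: reaches L-position 14 → W
n=22: only reaches 18(W), 15(W), all W → L
n=23: only reaches 19(W), 16(W), all W → L
n=24: only reaches 20(W), 17(W), all W → L
n=25: only reaches 21(W), 18(W), all W → L
n=26: reaches L-position 22 → W
n=27: reaches L-position 23 → W
n=28: reaches L-position 24 → W
n=29: reaches L-position 25 → W
n=30: reaches L-position 23 → W
n=31: reaches L-position 24 → W
n=32: reaches L-position 25 → W
n=33: only reaches 29(W), 26(W), all W → L
n=34: only reaches 30(W), 27(W), all W → L
n=35: only reaches 31(W), 28(W), all W → L
n=36: only reaches 32(W), 29(W), all W → L
L entries with 1 ≤ n ≤ 36 (n=0 is outside the asked range and is not counted): n = 1, 2, 3, 11, 12, 13, 14, 22, 23, 24, 25, 33, 34, 35, 36; that makes 15.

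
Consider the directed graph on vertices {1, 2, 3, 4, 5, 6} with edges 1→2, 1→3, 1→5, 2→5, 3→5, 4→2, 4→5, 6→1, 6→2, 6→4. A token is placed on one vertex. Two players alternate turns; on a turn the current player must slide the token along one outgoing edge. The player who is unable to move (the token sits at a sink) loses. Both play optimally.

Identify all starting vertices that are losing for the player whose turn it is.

Use the standard recursion: the mover loses at a terminal position; elsewhere, the mover wins exactly when some move hands the opponent an L position.
Every edge goes from a vertex to one that appears earlier in the order 5, 3, 2, 1, 4, 6, so processing vertices in that order labels each vertex after all of its successors.
5: no outgoing edge → L
3: →5(L), so W
2: →5(L), so W
1: →5(L), so W
4: →5(L), so W
6: →4(W), 1(W), 2(W) — all W, so L
The losing starting vertices are exactly the entries labelled L in this table (2 of them).

5, 6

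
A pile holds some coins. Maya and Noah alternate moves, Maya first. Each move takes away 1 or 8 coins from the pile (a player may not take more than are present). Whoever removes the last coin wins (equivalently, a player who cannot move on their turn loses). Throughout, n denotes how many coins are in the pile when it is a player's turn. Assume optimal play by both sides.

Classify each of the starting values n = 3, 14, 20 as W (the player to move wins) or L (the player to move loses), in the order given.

Build the W/L table. Terminal = L. A non-terminal position is W if it has a move to some L; otherwise it is L.
n=0: no move → L
n=1: can move to 0, which is L ⇒ W
n=2: the only move is to 1(W), a W ⇒ L
n=3: can move to 2, which is L ⇒ W
n=4: the only move is to 3(W), a W ⇒ L
n=5: can move to 4, which is L ⇒ W
n=6: the only move is to 5(W), a W ⇒ L
n=7: can move to 6, which is L ⇒ W
n=8: can move to 0, which is L ⇒ W
n=9: moves to 8(W), 1(W); every one is W ⇒ L
n=10: can move to 9, which is L ⇒ W
n=11: moves to 10(W), 3(W); every one is W ⇒ L
n=12: can move to 11, which is L ⇒ W
n=13: moves to 12(W), 5(W); every one is W ⇒ L
n=14: can move to 13, which is L ⇒ W
n=15: moves to 14(W), 7(W); every one is W ⇒ L
n=16: can move to 15, which is L ⇒ W
n=17: can move to 9, which is L ⇒ W
n=18: moves to 17(W), 10(W); every one is W ⇒ L
n=19: can move to 18, which is L ⇒ W
n=20: moves to 19(W), 12(W); every one is W ⇒ L

3: W, 14: W, 20: L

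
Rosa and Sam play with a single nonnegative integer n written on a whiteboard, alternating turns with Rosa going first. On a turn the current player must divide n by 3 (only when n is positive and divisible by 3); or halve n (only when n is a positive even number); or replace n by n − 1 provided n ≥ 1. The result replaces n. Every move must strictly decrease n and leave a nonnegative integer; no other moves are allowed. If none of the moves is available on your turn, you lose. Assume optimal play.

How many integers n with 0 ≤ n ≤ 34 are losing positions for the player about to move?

14

Build the W/L table. Terminal = L. A non-terminal position is W if it has a move to some L; otherwise it is L.
n=0: no move → L
n=1: reaches L-position 0 → W
n=2: only reaches 1(W), which is W → L
n=3: reaches L-position 2 → W
n=4: reaches L-position 2 → W
n=5: only reaches 4(W), which is W → L
n=6: reaches L-position 2 → W
n=7: only reaches 6(W), which is W → L
n=8: reaches L-position 7 → W
n=9: only reaches 3(W), 8(W), all W → L
n=10: reaches L-position 5 → W
n=11: only reaches 10(W), which is W → L
n=12: reaches L-position 11 → W
n=13: only reaches 12(W), which is W → L
n=14: reaches L-position 7 → W
n=15: reaches L-position 5 → W
n=16: only reaches 8(W), 15(W), all W → L
n=17: reaches L-position 16 → W
n=18: reaches L-position 9 → W
n=19: only reaches 18(W), which is W → L
n=20: reaches L-position 19 → W
n=21: reaches L-position 7 → W
n=22: reaches L-position 11 → W
n=23: only reaches 22(W), which is W → L
n=24: reaches L-position 23 → W
n=25: only reaches 24(W), which is W → L
n=26: reaches L-position 13 → W
n=27: reaches L-position 9 → W
n=28: only reaches 14(W), 27(W), all W → L
n=29: reaches L-position 28 → W
n=30: only reaches 10(W), 15(W), 29(W), all W → L
n=31: reaches L-position 30 → W
n=32: reaches L-position 16 → W
n=33: reaches L-position 11 → W
n=34: only reaches 17(W), 33(W), all W → L
L entries with 0 ≤ n ≤ 34: n = 0, 2, 5, 7, 9, 11, 13, 16, 19, 23, 25, 28, 30, 34; that makes 14.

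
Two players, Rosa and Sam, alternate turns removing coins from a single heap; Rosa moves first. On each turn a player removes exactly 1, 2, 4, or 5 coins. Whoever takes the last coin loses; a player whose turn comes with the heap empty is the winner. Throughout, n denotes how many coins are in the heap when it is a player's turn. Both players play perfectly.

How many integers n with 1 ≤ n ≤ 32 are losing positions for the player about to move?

11

Compute win/loss labels from the base case upward. A position with no move is W. Any other position is W if it can reach an L in one move, else L.
n=0: no move; the opponent has just taken the last coin and therefore loses → W
n=1: →0(W) only, which is W, so L
n=2: →1(L), so W
n=3: →1(L), so W
n=4: →3(W), 2(W), 0(W) — all W, so L
n=5: →4(L), so W
n=6: →4(L), so W
n=7: →6(W), 5(W), 3(W), 2(W) — all W, so L
n=8: →7(L), so W
n=9: →7(L), so W
n=10: →9(W), 8(W), 6(W), 5(W) — all W, so L
n=11: →10(L), so W
n=12: →10(L), so W
n=13: →12(W), 11(W), 9(W), 8(W) — all W, so L
n=14: →13(L), so W
n=15: →13(L), so W
n=16: →15(W), 14(W), 12(W), 11(W) — all W, so L
n=17: →16(L), so W
n=18: →16(L), so W
n=19: →18(W), 17(W), 15(W), 14(W) — all W, so L
n=20: →19(L), so W
n=21: →19(L), so W
n=22: →21(W), 20(W), 18(W), 17(W) — all W, so L
n=23: →22(L), so W
n=24: →22(L), so W
n=25: →24(W), 23(W), 21(W), 20(W) — all W, so L
n=26: →25(L), so W
n=27: →25(L), so W
n=28: →27(W), 26(W), 24(W), 23(W) — all W, so L
n=29: →28(L), so W
n=30: →28(L), so W
n=31: →30(W), 29(W), 27(W), 26(W) — all W, so L
n=32: →31(L), so W
L entries with 1 ≤ n ≤ 32 (the range starts at n=1): n = 1, 4, 7, 10, 13, 16, 19, 22, 25, 28, 31; that makes 11.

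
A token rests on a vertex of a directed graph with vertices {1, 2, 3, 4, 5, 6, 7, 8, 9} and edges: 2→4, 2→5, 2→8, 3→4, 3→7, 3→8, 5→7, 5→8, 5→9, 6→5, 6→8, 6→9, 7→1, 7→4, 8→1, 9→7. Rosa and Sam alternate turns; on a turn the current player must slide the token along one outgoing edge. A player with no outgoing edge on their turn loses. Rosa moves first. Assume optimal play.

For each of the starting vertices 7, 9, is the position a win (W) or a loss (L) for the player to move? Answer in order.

Use the standard recursion: the mover loses at a terminal position; elsewhere, the mover wins exactly when some move hands the opponent an L position.
Every edge goes from a vertex to one that appears earlier in the order 4, 1, 7, 8, 9, 5, 6, 2, 3, so processing vertices in that order labels each vertex after all of its successors.
4: no outgoing edge → L
1: no outgoing edge → L
7: reaches L-position 1 → W
8: reaches L-position 1 → W
9: only reaches 7(W), which is W → L
5: reaches L-position 9 → W
6: reaches L-position 9 → W
2: reaches L-position 4 → W
3: reaches L-position 4 → W

7: W, 9: L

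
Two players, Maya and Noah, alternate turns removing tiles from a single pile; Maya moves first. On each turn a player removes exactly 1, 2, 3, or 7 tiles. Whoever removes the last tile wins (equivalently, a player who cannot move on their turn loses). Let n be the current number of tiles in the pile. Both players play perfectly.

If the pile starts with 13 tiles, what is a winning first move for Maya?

Classify positions by backward induction: terminal positions (no move available) are L. From any other position, the mover wins iff some move reaches an L.
n=0: no move → L
n=1: reaches L-position 0 → W
n=2: reaches L-position 0 → W
n=3: reaches L-position 0 → W
n=4: only reaches 3(W), 2(W), 1(W), all W → L
n=5: reaches L-position 4 → W
n=6: reaches L-position 4 → W
n=7: reaches L-position 4 → W
n=8: only reaches 7(W), 6(W), 5(W), 1(W), all W → L
n=9: reaches L-position 8 → W
n=10: reaches L-position 8 → W
n=11: reaches L-position 8 → W
n=12: only reaches 11(W), 10(W), 9(W), 5(W), all W → L
n=13: reaches L-position 12 → W
From 13, the L positions reachable in one move are: 12.

Remove 1, leaving 12.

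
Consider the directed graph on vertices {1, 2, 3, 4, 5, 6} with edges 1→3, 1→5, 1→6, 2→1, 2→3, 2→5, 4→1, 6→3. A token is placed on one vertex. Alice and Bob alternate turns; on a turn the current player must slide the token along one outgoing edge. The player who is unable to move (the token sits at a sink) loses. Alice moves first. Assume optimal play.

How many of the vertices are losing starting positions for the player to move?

3

Compute win/loss labels from the base case upward. A position with no move is L. Any other position is W if it can reach an L in one move, else L.
Every edge goes from a vertex to one that appears earlier in the order 3, 5, 6, 1, 2, 4, so processing vertices in that order labels each vertex after all of its successors.
3: no outgoing edge → L
5: no outgoing edge → L
6: →3(L), so W
1: →5(L), so W
2: →5(L), so W
4: →1(W) only, which is W, so L
The L vertices are 3, 4, 5; that is 3 in all.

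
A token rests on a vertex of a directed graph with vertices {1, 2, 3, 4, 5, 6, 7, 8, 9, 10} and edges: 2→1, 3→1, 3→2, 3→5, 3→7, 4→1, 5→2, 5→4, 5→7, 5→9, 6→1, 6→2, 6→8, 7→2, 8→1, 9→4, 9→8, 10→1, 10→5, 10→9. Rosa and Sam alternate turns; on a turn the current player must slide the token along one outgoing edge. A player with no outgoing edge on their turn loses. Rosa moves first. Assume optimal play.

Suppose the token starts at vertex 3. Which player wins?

Positions with no move are L. A position that does have a move is losing for the player to move precisely when every available move leads to a winning position for the opponent. Fill in the labels:
Every edge goes from a vertex to one that appears earlier in the order 1, 2, 8, 4, 7, 9, 6, 5, 3, 10, so processing vertices in that order labels each vertex after all of its successors.
1: no outgoing edge → L
2: reaches L-position 1 → W
8: reaches L-position 1 → W
4: reaches L-position 1 → W
7: only reaches 2(W), which is W → L
9: only reaches 4(W), 8(W), all W → L
6: reaches L-position 1 → W
5: reaches L-position 9 → W
3: reaches L-position 7 → W
10: reaches L-position 9 → W
From 3 Rosa can move to 7, reaching an L position.

Rosa wins.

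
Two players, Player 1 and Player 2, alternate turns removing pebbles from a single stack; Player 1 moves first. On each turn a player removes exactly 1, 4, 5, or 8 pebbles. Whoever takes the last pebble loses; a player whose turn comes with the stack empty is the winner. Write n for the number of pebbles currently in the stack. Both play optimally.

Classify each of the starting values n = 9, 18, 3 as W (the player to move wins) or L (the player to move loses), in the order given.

9: W, 18: W, 3: L

Positions with no move are W. A position that does have a move is losing for the player to move precisely when every available move leads to a winning position for the opponent. Fill in the labels:
n=0: no move; the opponent has just taken the last pebble and therefore loses → W
n=1: →0(W) only, which is W, so L
n=2: →1(L), so W
n=3: →2(W) only, which is W, so L
n=4: →3(L), so W
n=5: →1(L), so W
n=6: →1(L), so W
n=7: →3(L), so W
n=8: →3(L), so W
n=9: →1(L), so W
n=10: →9(W), 6(W), 5(W), 2(W) — all W, so L
n=11: →10(L), so W
n=12: →11(W), 8(W), 7(W), 4(W) — all W, so L
n=13: →12(L), so W
n=14: →10(L), so W
n=15: →10(L), so W
n=16: →12(L), so W
n=17: →12(L), so W
n=18: →10(L), so W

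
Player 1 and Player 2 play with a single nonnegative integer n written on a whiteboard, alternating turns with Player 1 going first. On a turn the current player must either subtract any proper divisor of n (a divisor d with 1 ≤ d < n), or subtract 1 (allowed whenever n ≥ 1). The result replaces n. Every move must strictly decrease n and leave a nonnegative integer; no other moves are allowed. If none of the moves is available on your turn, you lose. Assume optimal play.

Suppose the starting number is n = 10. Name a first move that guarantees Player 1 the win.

Move to 5.

Use the standard recursion: the mover loses at a terminal position; elsewhere, the mover wins exactly when some move hands the opponent an L position.
n=0: no move → L
n=1: can move to 0, which is L ⇒ W
n=2: the only move is to 1(W), a W ⇒ L
n=3: can move to 2, which is L ⇒ W
n=4: can move to 2, which is L ⇒ W
n=5: the only move is to 4(W), a W ⇒ L
n=6: can move to 5, which is L ⇒ W
n=7: the only move is to 6(W), a W ⇒ L
n=8: can move to 7, which is L ⇒ W
n=9: moves to 6(W), 8(W); every one is W ⇒ L
n=10: can move to 5, which is L ⇒ W
From 10, the L positions reachable in one move are: 5, 9. Any move reaching one of these is winning.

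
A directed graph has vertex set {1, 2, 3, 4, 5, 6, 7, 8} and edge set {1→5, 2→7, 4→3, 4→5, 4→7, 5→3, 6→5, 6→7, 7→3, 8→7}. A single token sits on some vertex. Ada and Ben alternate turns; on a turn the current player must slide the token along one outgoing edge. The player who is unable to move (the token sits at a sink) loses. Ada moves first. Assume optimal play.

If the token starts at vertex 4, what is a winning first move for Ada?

Move to 3.

Use the standard recursion: the mover loses at a terminal position; elsewhere, the mover wins exactly when some move hands the opponent an L position.
Every edge goes from a vertex to one that appears earlier in the order 3, 5, 7, 4, 2, 8, 6, 1, so processing vertices in that order labels each vertex after all of its successors.
3: no outgoing edge → L
5: can move to 3, which is L ⇒ W
7: can move to 3, which is L ⇒ W
4: can move to 3, which is L ⇒ W
2: the only move is to 7(W), a W ⇒ L
8: the only move is to 7(W), a W ⇒ L
6: moves to 7(W), 5(W); every one is W ⇒ L
1: the only move is to 5(W), a W ⇒ L
From 4, the L positions reachable in one move are: 3.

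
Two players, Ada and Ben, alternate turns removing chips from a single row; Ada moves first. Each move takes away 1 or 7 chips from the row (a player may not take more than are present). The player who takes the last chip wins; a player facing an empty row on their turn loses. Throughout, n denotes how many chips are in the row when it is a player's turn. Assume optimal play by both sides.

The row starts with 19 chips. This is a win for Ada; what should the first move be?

Remove 1, leaving 18.

Work bottom-up. With no move the player to move loses. Otherwise the position is W if at least one move leads to an L position for the opponent, and L if every move leads to a W.
n=0: no move → L
n=1: →0(L), so W
n=2: →1(W) only, which is W, so L
n=3: →2(L), so W
n=4: →3(W) only, which is W, so L
n=5: →4(L), so W
n=6: →5(W) only, which is W, so L
n=7: →6(L), so W
n=8: →7(W), 1(W) — all W, so L
n=9: →8(L), so W
n=10: →9(W), 3(W) — all W, so L
n=11: →10(L), so W
n=12: →11(W), 5(W) — all W, so L
n=13: →12(L), so W
n=14: →13(W), 7(W) — all W, so L
n=15: →14(L), so W
n=16: →15(W), 9(W) — all W, so L
n=17: →16(L), so W
n=18: →17(W), 11(W) — all W, so L
n=19: →18(L), so W
From 19, the L positions reachable in one move are: 18, 12. Any move reaching one of these is winning.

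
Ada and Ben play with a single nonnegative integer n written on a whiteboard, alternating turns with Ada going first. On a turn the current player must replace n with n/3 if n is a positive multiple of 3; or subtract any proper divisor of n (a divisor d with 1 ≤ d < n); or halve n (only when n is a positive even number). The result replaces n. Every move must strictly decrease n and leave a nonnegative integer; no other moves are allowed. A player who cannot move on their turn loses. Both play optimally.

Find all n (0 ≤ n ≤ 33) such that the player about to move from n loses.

Positions with no move are L. A position that does have a move is losing for the player to move precisely when every available move leads to a winning position for the opponent. Fill in the labels:
n=0: no move → L
n=1: no move → L
n=2: can move to 1, which is L ⇒ W
n=3: can move to 1, which is L ⇒ W
n=4: moves to 2(W), 3(W); every one is W ⇒ L
n=5: can move to 4, which is L ⇒ W
n=6: can move to 4, which is L ⇒ W
n=7: the only move is to 6(W), a W ⇒ L
n=8: can move to 4, which is L ⇒ W
n=9: moves to 3(W), 6(W), 8(W); every one is W ⇒ L
n=10: can move to 9, which is L ⇒ W
n=11: the only move is to 10(W), a W ⇒ L
n=12: can move to 4, which is L ⇒ W
n=13: the only move is to 12(W), a W ⇒ L
n=14: can move to 7, which is L ⇒ W
n=15: moves to 5(W), 10(W), 12(W), 14(W); every one is W ⇒ L
n=16: can move to 15, which is L ⇒ W
n=17: the only move is to 16(W), a W ⇒ L
n=18: can move to 9, which is L ⇒ W
n=19: the only move is to 18(W), a W ⇒ L
n=20: can move to 15, which is L ⇒ W
n=21: can move to 7, which is L ⇒ W
n=22: can move to 11, which is L ⇒ W
n=23: the only move is to 22(W), a W ⇒ L
n=24: can move to 23, which is L ⇒ W
n=25: moves to 20(W), 24(W); every one is W ⇒ L
n=26: can move to 13, which is L ⇒ W
n=27: can move to 9, which is L ⇒ W
n=28: moves to 14(W), 21(W), 24(W), 26(W), 27(W); every one is W ⇒ L
n=29: can move to 28, which is L ⇒ W
n=30: can move to 15, which is L ⇒ W
n=31: the only move is to 30(W), a W ⇒ L
n=32: can move to 28, which is L ⇒ W
n=33: can move to 11, which is L ⇒ W
Reading off the rows marked L gives the requested list; there are 14 such values of n.

0, 1, 4, 7, 9, 11, 13, 15, 17, 19, 23, 25, 28, 31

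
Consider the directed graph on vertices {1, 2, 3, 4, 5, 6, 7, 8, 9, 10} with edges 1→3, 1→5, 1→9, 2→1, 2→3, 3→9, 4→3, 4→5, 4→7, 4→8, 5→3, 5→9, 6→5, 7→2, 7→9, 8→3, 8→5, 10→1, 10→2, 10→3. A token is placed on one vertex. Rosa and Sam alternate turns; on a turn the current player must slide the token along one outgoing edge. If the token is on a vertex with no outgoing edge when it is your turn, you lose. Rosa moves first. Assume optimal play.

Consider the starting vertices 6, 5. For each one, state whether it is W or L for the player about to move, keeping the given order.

6: L, 5: W

Positions with no move are L. A position that does have a move is losing for the player to move precisely when every available move leads to a winning position for the opponent. Fill in the labels:
Every edge goes from a vertex to one that appears earlier in the order 9, 3, 5, 1, 2, 7, 6, 10, 8, 4, so processing vertices in that order labels each vertex after all of its successors.
9: no outgoing edge → L
3: reaches L-position 9 → W
5: reaches L-position 9 → W
1: reaches L-position 9 → W
2: only reaches 1(W), 3(W), all W → L
7: reaches L-position 2 → W
6: only reaches 5(W), which is W → L
10: reaches L-position 2 → W
8: only reaches 5(W), 3(W), all W → L
4: reaches L-position 8 → W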